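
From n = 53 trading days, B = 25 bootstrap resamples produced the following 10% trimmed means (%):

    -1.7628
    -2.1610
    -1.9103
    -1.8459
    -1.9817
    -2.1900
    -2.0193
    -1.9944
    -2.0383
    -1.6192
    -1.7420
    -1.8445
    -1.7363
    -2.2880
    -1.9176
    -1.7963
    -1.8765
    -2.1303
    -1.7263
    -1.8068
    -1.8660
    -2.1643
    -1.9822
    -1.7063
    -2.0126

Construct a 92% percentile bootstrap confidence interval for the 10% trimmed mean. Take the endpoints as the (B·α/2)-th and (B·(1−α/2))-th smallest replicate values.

Sorted replicates: -2.2880, -2.1900, -2.1643, -2.1610, -2.1303, -2.0383, -2.0193, -2.0126, -1.9944, -1.9822, -1.9817, -1.9176, -1.9103, -1.8765, -1.8660, -1.8459, -1.8445, -1.8068, -1.7963, -1.7628, -1.7420, -1.7363, -1.7263, -1.7063, -1.6192
α = 0.08; lower rank = 25 × 0.040 = 1; upper rank = 25 × 0.960 = 24.
The 1st smallest replicate is -2.2880; the 24th is -1.7063.

(-2.2880, -1.7063)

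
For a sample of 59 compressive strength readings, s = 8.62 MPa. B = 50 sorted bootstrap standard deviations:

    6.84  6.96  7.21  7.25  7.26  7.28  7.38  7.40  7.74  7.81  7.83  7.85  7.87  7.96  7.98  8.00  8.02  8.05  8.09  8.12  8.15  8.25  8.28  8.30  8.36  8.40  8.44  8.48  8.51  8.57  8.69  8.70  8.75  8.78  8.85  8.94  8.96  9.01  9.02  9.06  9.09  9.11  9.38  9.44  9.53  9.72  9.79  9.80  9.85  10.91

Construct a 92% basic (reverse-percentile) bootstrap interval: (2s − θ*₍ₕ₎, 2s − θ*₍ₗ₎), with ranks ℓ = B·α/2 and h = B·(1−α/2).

(7.44, 10.28)

Percentile endpoints at ranks 2 and 48: θ*₍2₎ = 6.96, θ*₍48₎ = 9.80.
Basic interval reflects these around s:
  lower = 2 × 8.62 − 9.80 = 7.44
  upper = 2 × 8.62 − 6.96 = 10.28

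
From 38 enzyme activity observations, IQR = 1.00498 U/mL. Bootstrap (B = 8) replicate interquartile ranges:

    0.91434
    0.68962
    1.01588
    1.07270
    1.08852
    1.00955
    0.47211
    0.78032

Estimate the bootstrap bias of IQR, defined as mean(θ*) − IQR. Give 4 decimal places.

mean(θ*) = (0.91434 + 0.68962 + 1.01588 + 1.07270 + 1.08852 + 1.00955 + 0.47211 + 0.78032) / 8 = 0.88038
bias = 0.88038 − 1.00498

bias = −0.1246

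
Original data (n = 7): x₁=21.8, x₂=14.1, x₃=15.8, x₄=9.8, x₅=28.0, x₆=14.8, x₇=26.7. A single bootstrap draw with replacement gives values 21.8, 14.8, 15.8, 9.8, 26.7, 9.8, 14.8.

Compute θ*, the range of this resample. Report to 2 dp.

θ* = 16.90

Range = 26.7 − 9.8 = 16.90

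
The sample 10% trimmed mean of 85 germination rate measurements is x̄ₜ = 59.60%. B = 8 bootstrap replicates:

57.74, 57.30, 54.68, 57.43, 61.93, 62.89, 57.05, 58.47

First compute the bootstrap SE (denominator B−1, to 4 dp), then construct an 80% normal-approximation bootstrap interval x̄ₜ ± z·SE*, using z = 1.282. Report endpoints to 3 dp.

(56.144, 63.056)

Mean of replicates = 58.4363; sum of squared deviations = 50.8628; SE* = √(50.8628/7) = 2.6956
Margin = 1.282 × 2.6956 = 3.4558
Interval: 59.60 ± 3.4558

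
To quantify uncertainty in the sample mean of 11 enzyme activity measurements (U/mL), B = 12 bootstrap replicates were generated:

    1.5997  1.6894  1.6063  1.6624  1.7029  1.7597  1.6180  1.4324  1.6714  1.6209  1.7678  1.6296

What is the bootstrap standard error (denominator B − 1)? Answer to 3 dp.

SE* = 0.088

Bootstrap SE is the standard deviation of the 12 replicate means.
Mean of replicates: (1.5997 + 1.6894 + 1.6063 + 1.6624 + 1.7029 + 1.7597 + 1.6180 + 1.4324 + 1.6714 + 1.6209 + 1.7678 + 1.6296) / 12 = 19.76050 / 12 = 1.64671
Sum of squared deviations: (−0.04701)² + (+0.04269)² + (−0.04041)² + (+0.01569)² + (+0.05619)² + (+0.11299)² + (−0.02871)² + (−0.21431)² + (+0.02469)² + (−0.02581)² + (+0.12109)² + (−0.01711)² = 0.08482
Variance = 0.08482 / 11 = 0.00771
SE* = √0.00771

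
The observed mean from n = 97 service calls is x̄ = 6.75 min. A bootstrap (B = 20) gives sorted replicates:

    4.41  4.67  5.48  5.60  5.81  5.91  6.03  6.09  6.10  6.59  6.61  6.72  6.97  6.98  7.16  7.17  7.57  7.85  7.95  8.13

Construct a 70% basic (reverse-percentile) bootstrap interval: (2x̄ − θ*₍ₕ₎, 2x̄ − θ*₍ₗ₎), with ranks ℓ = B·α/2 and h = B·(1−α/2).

(5.93, 8.02)

Percentile endpoints at ranks 3 and 17: θ*₍3₎ = 5.48, θ*₍17₎ = 7.57.
Basic interval reflects these around x̄:
  lower = 2 × 6.75 − 7.57 = 5.93
  upper = 2 × 6.75 − 5.48 = 8.02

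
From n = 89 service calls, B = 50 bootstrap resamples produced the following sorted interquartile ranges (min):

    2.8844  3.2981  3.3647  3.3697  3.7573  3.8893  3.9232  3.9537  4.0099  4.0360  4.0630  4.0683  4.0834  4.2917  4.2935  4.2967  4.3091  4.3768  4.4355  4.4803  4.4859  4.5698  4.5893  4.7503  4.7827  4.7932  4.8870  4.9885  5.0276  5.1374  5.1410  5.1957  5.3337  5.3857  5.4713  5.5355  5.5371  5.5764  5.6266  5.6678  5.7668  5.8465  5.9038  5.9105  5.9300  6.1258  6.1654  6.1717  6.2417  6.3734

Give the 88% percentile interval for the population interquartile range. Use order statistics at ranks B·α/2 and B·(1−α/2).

α = 0.12; lower rank = 50 × 0.060 = 3; upper rank = 50 × 0.940 = 47.
The 3rd smallest replicate is 3.3647; the 47th is 6.1654.

(3.3647, 6.1654)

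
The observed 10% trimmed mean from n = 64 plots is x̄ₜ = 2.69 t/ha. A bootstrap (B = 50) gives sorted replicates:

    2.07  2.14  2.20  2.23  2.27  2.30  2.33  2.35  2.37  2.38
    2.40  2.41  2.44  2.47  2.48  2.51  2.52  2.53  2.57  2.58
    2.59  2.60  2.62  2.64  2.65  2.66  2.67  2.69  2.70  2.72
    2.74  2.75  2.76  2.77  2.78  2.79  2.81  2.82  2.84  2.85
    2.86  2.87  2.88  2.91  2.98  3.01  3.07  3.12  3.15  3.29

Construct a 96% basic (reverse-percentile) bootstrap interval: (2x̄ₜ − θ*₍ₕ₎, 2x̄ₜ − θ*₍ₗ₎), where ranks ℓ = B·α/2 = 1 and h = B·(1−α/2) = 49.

(2.23, 3.31)

Percentile endpoints at ranks 1 and 49: θ*₍1₎ = 2.07, θ*₍49₎ = 3.15.
Basic interval reflects these around x̄ₜ:
  lower = 2 × 2.69 − 3.15 = 2.23
  upper = 2 × 2.69 − 2.07 = 3.31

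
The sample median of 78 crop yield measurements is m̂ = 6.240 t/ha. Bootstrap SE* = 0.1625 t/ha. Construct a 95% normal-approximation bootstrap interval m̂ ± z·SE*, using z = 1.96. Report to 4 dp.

Margin = 1.96 × 0.1625 = 0.31850
Interval: 6.240 ± 0.31850

(5.9215, 6.5585)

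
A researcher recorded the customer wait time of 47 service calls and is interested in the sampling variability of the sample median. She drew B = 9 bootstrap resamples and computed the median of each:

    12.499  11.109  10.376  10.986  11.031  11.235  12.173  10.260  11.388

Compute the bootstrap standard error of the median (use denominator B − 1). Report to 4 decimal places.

SE* = 0.7339

Bootstrap SE is the standard deviation of the 9 replicate medians.
Mean of replicates: (12.499 + 11.109 + 10.376 + 10.986 + 11.031 + 11.235 + 12.173 + 10.260 + 11.388) / 9 = 101.05700 / 9 = 11.22856
Sum of squared deviations: (+1.27044)² + (−0.11956)² + (−0.85256)² + (−0.24256)² + (−0.19756)² + (+0.00644)² + (+0.94444)² + (−0.96856)² + (+0.15944)² = 4.30857
Variance = 4.30857 / 8 = 0.53857
SE* = √0.53857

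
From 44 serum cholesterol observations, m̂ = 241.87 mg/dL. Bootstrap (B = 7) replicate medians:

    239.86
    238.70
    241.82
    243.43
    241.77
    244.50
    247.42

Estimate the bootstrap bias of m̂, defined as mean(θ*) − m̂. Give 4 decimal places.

mean(θ*) = (239.86 + 238.70 + 241.82 + 243.43 + 241.77 + 244.50 + 247.42) / 7 = 242.50000
bias = 242.50000 − 241.87

bias = +0.6300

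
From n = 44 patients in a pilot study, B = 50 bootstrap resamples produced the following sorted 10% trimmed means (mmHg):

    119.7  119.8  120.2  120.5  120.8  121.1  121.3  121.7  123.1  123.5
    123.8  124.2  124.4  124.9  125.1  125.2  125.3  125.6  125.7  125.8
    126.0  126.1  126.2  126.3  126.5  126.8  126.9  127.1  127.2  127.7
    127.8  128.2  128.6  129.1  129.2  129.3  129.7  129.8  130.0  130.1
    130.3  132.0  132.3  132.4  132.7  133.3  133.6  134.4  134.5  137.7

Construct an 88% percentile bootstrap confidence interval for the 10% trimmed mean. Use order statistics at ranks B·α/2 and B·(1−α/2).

(120.2, 133.6)

α = 0.12; lower rank = 50 × 0.060 = 3; upper rank = 50 × 0.940 = 47.
The 3rd smallest replicate is 120.2; the 47th is 133.6.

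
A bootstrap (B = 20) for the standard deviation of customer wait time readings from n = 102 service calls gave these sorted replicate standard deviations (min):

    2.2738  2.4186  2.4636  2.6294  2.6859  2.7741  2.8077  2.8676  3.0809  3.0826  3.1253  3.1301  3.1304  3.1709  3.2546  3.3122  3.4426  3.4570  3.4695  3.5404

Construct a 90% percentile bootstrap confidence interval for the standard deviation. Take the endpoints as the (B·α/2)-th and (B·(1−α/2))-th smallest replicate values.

α = 0.10; lower rank = 20 × 0.050 = 1; upper rank = 20 × 0.950 = 19.
The 1st smallest replicate is 2.2738; the 19th is 3.4695.

(2.2738, 3.4695)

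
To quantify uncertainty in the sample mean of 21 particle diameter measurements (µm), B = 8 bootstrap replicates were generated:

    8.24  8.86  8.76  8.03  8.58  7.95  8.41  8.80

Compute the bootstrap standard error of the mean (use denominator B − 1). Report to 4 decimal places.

Bootstrap SE is the standard deviation of the 8 replicate means.
Mean of replicates: (8.24 + 8.86 + 8.76 + 8.03 + 8.58 + 7.95 + 8.41 + 8.80) / 8 = 67.63000 / 8 = 8.45375
Sum of squared deviations: (−0.21375)² + (+0.40625)² + (+0.30625)² + (−0.42375)² + (+0.12625)² + (−0.50375)² + (−0.04375)² + (+0.34625)² = 0.87559
Variance = 0.87559 / 7 = 0.12508
SE* = √0.12508

SE* = 0.3537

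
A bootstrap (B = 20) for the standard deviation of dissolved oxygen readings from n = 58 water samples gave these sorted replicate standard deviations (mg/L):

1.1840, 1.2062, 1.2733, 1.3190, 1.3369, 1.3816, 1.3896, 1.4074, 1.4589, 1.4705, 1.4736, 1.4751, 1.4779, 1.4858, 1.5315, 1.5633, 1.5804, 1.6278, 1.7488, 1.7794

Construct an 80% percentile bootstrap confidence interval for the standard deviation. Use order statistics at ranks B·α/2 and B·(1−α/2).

α = 0.20; lower rank = 20 × 0.100 = 2; upper rank = 20 × 0.900 = 18.
The 2nd smallest replicate is 1.2062; the 18th is 1.6278.

(1.2062, 1.6278)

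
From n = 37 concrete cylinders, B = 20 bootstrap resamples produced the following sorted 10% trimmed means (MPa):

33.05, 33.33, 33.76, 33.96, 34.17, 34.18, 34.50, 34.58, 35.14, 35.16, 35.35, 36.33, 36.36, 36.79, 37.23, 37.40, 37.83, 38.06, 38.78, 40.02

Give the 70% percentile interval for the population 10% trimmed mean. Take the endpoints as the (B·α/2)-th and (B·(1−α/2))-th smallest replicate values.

(33.76, 37.83)

α = 0.30; lower rank = 20 × 0.150 = 3; upper rank = 20 × 0.850 = 17.
The 3rd smallest replicate is 33.76; the 17th is 37.83.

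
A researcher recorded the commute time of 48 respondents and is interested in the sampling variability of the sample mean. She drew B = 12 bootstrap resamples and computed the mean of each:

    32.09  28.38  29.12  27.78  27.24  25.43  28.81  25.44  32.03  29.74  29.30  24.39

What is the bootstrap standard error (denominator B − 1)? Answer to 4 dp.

SE* = 2.4381

Bootstrap SE is the standard deviation of the 12 replicate means.
Mean of replicates: (32.09 + 28.38 + 29.12 + 27.78 + 27.24 + 25.43 + 28.81 + 25.44 + 32.03 + 29.74 + 29.30 + 24.39) / 12 = 339.75000 / 12 = 28.31250
Sum of squared deviations: (+3.77750)² + (+0.06750)² + (+0.80750)² + (−0.53250)² + (−1.07250)² + (−2.88250)² + (+0.49750)² + (−2.87250)² + (+3.71750)² + (+1.42750)² + (+0.98750)² + (−3.92250)² = 65.38623
Variance = 65.38623 / 11 = 5.94420
SE* = √5.94420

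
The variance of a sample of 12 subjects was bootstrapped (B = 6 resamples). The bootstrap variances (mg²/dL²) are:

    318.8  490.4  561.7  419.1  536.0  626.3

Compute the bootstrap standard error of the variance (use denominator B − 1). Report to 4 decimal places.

SE* = 109.6775

Bootstrap SE is the standard deviation of the 6 replicate variances.
Mean of replicates: (318.8 + 490.4 + 561.7 + 419.1 + 536.0 + 626.3) / 6 = 2952.30000 / 6 = 492.05000
Sum of squared deviations: (−173.25000)² + (−1.65000)² + (+69.65000)² + (−72.95000)² + (+43.95000)² + (+134.25000)² = 60145.77500
Variance = 60145.77500 / 5 = 12029.15500
SE* = √12029.15500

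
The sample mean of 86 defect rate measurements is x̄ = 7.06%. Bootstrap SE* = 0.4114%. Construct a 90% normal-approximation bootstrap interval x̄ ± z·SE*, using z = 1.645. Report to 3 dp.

Margin = 1.645 × 0.4114 = 0.6768
Interval: 7.06 ± 0.6768

(6.383, 7.737)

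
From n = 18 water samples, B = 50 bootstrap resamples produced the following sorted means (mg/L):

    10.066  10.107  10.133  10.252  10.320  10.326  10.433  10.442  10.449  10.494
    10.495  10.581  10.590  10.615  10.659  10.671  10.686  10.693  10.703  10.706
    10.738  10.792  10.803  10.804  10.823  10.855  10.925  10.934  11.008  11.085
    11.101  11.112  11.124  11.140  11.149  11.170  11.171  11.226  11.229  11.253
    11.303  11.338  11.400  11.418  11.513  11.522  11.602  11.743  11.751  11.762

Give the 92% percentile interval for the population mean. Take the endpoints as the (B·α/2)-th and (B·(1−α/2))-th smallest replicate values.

α = 0.08; lower rank = 50 × 0.040 = 2; upper rank = 50 × 0.960 = 48.
The 2nd smallest replicate is 10.107; the 48th is 11.743.

(10.107, 11.743)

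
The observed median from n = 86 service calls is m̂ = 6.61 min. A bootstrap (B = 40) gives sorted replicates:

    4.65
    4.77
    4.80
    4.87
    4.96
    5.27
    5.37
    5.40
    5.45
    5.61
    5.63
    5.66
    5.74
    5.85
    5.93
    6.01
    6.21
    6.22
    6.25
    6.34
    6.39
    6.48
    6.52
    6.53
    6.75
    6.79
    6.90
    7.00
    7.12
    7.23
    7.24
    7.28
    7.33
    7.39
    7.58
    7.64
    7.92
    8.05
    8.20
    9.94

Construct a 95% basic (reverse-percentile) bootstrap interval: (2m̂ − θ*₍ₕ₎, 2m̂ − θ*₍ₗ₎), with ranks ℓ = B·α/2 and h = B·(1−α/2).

(5.02, 8.57)

Percentile endpoints at ranks 1 and 39: θ*₍1₎ = 4.65, θ*₍39₎ = 8.20.
Basic interval reflects these around m̂:
  lower = 2 × 6.61 − 8.20 = 5.02
  upper = 2 × 6.61 − 4.65 = 8.57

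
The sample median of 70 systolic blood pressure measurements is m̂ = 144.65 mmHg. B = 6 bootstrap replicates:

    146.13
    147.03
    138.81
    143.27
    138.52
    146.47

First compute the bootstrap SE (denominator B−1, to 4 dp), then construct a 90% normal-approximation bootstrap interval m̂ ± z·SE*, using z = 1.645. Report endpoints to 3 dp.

Mean of replicates = 143.3717; sum of squared deviations = 74.9493; SE* = √(74.9493/5) = 3.8717
Margin = 1.645 × 3.8717 = 6.3689
Interval: 144.65 ± 6.3689

(138.281, 151.019)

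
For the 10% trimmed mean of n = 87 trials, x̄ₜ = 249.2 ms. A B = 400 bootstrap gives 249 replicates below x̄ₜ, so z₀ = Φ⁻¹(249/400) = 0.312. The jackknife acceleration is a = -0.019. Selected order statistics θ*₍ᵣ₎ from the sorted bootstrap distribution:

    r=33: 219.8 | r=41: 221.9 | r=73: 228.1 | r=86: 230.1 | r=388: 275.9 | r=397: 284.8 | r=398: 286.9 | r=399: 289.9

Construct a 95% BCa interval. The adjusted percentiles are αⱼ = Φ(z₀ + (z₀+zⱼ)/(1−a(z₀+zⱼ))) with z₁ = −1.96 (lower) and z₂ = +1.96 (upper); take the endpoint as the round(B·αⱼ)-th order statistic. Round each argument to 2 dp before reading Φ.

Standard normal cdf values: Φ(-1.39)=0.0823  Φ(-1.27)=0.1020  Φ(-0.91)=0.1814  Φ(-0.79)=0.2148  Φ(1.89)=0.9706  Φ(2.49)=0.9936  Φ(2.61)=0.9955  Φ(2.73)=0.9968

(219.8, 284.8)

Lower: z₀ + z₁ = 0.312 + (-1.960) = -1.648; 1 − a(z₀+z₁) = 1 − (-0.019)(-1.648) = 0.9687; argument = 0.312 + (-1.648)/0.9687 = -1.3893 → -1.39.
α₁ = Φ(-1.39) = 0.0823; rank = round(400 × 0.0823) = 33; θ*₍33₎ = 219.8.
Upper: z₀ + z₂ = 2.272; 1 − a(z₀+z₂) = 1.0432; argument = 2.4900 → 2.49; α₂ = 0.9936; rank = 397; θ*₍397₎ = 284.8.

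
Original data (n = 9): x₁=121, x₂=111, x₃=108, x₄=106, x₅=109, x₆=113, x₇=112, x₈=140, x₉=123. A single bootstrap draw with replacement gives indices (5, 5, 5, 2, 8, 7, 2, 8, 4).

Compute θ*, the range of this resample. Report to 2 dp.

Resample values: 109, 109, 109, 111, 140, 112, 111, 140, 106.
Range = 140 − 106 = 34.00

θ* = 34.00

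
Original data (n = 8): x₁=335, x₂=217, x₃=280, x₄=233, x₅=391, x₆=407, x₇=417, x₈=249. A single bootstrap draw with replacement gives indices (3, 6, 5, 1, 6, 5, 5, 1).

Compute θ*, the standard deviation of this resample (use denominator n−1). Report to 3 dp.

θ* = 45.583

Resample values: 280, 407, 391, 335, 407, 391, 391, 335.
Mean = 367.1250; sum of squared deviations = 14544.8750
s² = 14544.8750 / 7 = 2077.8393
s = √2077.8393 = 45.583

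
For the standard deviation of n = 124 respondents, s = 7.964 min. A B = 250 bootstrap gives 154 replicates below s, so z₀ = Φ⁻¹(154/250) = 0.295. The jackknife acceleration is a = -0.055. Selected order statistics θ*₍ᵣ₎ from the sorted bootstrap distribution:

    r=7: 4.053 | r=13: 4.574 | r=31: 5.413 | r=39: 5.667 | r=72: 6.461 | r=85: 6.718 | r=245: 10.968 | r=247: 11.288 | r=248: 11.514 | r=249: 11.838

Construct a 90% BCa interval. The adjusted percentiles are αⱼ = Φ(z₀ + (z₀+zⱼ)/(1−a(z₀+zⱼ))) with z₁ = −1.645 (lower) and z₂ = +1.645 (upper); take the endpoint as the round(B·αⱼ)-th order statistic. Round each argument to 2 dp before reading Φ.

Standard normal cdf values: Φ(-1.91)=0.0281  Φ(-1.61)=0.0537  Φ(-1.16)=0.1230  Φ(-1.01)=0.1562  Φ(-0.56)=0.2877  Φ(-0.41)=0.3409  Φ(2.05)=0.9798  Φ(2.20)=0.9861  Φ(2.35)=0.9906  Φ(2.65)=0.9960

(5.413, 10.968)

Lower: z₀ + z₁ = 0.295 + (-1.645) = -1.350; 1 − a(z₀+z₁) = 1 − (-0.055)(-1.350) = 0.9257; argument = 0.295 + (-1.350)/0.9257 = -1.1633 → -1.16.
α₁ = Φ(-1.16) = 0.1230; rank = round(250 × 0.1230) = 31; θ*₍31₎ = 5.413.
Upper: z₀ + z₂ = 1.940; 1 − a(z₀+z₂) = 1.1067; argument = 2.0480 → 2.05; α₂ = 0.9798; rank = 245; θ*₍245₎ = 10.968.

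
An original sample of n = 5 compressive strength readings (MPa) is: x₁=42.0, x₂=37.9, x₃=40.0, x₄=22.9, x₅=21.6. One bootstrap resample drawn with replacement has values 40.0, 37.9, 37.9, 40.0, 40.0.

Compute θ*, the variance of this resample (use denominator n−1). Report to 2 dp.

θ* = 1.32

Mean = 39.1600; sum of squared deviations = 5.2920
s² = 5.2920 / 4 = 1.3230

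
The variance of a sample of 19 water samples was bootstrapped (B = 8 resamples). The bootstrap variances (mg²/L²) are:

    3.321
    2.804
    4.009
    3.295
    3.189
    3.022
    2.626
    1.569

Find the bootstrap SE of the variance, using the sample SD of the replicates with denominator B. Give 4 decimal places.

SE* = 0.6583

Bootstrap SE is the standard deviation of the 8 replicate variances.
Mean of replicates: (3.321 + 2.804 + 4.009 + 3.295 + 3.189 + 3.022 + 2.626 + 1.569) / 8 = 23.83500 / 8 = 2.97938
Sum of squared deviations: (+0.34163)² + (−0.17538)² + (+1.02963)² + (+0.31562)² + (+0.20962)² + (+0.04262)² + (−0.35338)² + (−1.41038)² = 3.46700
Variance = 3.46700 / 8 = 0.43338
SE* = √0.43338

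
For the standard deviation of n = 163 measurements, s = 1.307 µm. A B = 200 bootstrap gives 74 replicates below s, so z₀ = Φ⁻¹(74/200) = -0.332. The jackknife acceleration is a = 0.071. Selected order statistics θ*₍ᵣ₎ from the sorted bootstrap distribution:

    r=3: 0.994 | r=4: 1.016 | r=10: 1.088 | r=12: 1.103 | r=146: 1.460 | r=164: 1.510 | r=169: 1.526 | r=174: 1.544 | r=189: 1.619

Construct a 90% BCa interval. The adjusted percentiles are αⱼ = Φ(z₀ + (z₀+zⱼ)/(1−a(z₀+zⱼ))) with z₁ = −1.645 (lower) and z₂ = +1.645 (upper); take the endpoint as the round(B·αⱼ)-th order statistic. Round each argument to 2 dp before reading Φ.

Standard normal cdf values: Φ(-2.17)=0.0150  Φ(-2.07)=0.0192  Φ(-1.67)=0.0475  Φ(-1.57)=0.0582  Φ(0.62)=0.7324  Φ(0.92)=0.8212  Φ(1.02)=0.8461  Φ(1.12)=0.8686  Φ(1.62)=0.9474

Lower: z₀ + z₁ = -0.332 + (-1.645) = -1.977; 1 − a(z₀+z₁) = 1 − (0.071)(-1.977) = 1.1404; argument = -0.332 + (-1.977)/1.1404 = -2.0657 → -2.07.
α₁ = Φ(-2.07) = 0.0192; rank = round(200 × 0.0192) = 4; θ*₍4₎ = 1.016.
Upper: z₀ + z₂ = 1.313; 1 − a(z₀+z₂) = 0.9068; argument = 1.1160 → 1.12; α₂ = 0.8686; rank = 174; θ*₍174₎ = 1.544.

(1.016, 1.544)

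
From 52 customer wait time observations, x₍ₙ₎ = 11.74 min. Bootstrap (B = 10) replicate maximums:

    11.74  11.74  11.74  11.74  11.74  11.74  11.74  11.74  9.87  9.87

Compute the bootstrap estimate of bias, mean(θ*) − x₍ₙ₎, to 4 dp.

bias = −0.3740

mean(θ*) = (11.74 + 11.74 + 11.74 + 11.74 + 11.74 + 11.74 + 11.74 + 11.74 + 9.87 + 9.87) / 10 = 11.36600
bias = 11.36600 − 11.74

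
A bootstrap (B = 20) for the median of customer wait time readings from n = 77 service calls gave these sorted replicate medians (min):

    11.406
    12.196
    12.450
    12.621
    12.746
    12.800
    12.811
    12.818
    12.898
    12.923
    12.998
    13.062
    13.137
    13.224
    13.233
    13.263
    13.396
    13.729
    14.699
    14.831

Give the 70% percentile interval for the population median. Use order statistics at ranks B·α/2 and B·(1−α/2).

(12.450, 13.396)

α = 0.30; lower rank = 20 × 0.150 = 3; upper rank = 20 × 0.850 = 17.
The 3rd smallest replicate is 12.450; the 17th is 13.396.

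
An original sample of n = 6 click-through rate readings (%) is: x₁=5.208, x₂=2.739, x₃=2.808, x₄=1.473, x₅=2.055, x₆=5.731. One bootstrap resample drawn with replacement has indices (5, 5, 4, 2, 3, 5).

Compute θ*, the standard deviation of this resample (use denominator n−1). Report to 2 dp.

θ* = 0.50

Resample values: 2.055, 2.055, 1.473, 2.739, 2.808, 2.055.
Mean = 2.1975; sum of squared deviations = 1.2518
s² = 1.2518 / 5 = 0.2504
s = √0.2504 = 0.50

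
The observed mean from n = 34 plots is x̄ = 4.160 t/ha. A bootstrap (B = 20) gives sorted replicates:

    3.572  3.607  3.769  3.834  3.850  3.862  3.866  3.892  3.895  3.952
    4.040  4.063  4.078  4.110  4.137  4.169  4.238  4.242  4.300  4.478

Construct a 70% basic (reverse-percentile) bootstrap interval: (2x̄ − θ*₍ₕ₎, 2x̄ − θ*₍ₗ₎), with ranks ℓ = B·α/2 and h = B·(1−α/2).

Percentile endpoints at ranks 3 and 17: θ*₍3₎ = 3.769, θ*₍17₎ = 4.238.
Basic interval reflects these around x̄:
  lower = 2 × 4.160 − 4.238 = 4.082
  upper = 2 × 4.160 − 3.769 = 4.551

(4.082, 4.551)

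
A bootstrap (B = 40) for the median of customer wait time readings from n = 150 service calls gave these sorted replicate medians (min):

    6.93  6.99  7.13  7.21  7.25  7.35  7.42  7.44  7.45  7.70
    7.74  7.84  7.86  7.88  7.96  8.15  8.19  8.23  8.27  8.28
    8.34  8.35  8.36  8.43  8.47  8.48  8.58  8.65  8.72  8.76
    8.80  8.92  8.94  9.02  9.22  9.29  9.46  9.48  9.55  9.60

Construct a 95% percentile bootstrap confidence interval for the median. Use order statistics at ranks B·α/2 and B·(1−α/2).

(6.93, 9.55)

α = 0.05; lower rank = 40 × 0.025 = 1; upper rank = 40 × 0.975 = 39.
The 1st smallest replicate is 6.93; the 39th is 9.55.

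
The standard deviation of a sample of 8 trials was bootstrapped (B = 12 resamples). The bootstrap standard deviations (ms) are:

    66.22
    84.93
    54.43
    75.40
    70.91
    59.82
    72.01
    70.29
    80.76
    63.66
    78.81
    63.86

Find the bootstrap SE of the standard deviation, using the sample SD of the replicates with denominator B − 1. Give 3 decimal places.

Bootstrap SE is the standard deviation of the 12 replicate standard deviations.
Mean of replicates: (66.22 + 84.93 + 54.43 + 75.40 + 70.91 + 59.82 + 72.01 + 70.29 + 80.76 + 63.66 + 78.81 + 63.86) / 12 = 841.1000 / 12 = 70.0917
Sum of squared deviations: (−3.8717)² + (+14.8383)² + (−15.6617)² + (+5.3083)² + (+0.8183)² + (−10.2717)² + (+1.9183)² + (+0.1983)² + (+10.6683)² + (−6.4317)² + (+8.7183)² + (−6.2317)² = 888.5510
Variance = 888.5510 / 11 = 80.7774
SE* = √80.7774

SE* = 8.988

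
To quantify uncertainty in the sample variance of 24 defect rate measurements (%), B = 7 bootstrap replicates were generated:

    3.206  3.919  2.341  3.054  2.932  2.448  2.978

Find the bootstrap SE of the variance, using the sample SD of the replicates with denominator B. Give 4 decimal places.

Bootstrap SE is the standard deviation of the 7 replicate variances.
Mean of replicates: (3.206 + 3.919 + 2.341 + 3.054 + 2.932 + 2.448 + 2.978) / 7 = 20.87800 / 7 = 2.98257
Sum of squared deviations: (+0.22343)² + (+0.93643)² + (−0.64157)² + (+0.07143)² + (−0.05057)² + (−0.53457)² + (−0.00457)² = 1.63188
Variance = 1.63188 / 7 = 0.23313
SE* = √0.23313

SE* = 0.4828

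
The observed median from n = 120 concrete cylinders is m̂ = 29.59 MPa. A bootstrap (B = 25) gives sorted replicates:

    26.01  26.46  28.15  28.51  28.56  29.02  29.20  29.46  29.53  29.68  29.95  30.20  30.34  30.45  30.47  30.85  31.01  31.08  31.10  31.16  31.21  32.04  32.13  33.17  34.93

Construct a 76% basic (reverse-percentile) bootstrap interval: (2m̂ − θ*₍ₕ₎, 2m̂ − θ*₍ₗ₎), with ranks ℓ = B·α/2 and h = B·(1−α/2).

Percentile endpoints at ranks 3 and 22: θ*₍3₎ = 28.15, θ*₍22₎ = 32.04.
Basic interval reflects these around m̂:
  lower = 2 × 29.59 − 32.04 = 27.14
  upper = 2 × 29.59 − 28.15 = 31.03

(27.14, 31.03)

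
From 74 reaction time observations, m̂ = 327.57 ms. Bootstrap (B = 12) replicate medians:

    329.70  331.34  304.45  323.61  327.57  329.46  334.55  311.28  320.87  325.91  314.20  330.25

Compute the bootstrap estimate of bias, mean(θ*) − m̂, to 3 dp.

mean(θ*) = (329.70 + 331.34 + 304.45 + 323.61 + 327.57 + 329.46 + 334.55 + 311.28 + 320.87 + 325.91 + 314.20 + 330.25) / 12 = 323.5992
bias = 323.5992 − 327.57

bias = −3.971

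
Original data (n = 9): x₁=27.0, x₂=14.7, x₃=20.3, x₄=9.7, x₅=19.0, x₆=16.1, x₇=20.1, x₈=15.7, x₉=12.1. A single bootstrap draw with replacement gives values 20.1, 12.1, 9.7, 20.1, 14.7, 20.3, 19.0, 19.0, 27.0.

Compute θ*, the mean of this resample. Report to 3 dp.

Mean = (20.1 + 12.1 + 9.7 + 20.1 + 14.7 + 20.3 + 19.0 + 19.0 + 27.0) / 9 = 162.00 / 9 = 18.000

θ* = 18.000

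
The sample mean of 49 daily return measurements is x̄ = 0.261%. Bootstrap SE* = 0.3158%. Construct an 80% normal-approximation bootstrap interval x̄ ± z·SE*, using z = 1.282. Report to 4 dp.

(-0.1439, 0.6659)

Margin = 1.282 × 0.3158 = 0.40486
Interval: 0.261 ± 0.40486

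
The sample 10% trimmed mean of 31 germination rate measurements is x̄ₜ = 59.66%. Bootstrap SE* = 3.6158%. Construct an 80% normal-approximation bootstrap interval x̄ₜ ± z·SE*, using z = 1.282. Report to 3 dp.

(55.025, 64.295)

Margin = 1.282 × 3.6158 = 4.6355
Interval: 59.66 ± 4.6355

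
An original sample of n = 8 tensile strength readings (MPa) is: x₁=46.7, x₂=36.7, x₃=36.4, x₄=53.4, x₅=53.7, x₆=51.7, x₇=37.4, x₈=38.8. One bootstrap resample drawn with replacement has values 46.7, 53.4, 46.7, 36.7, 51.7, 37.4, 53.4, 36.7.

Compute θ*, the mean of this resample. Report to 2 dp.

Mean = (46.7 + 53.4 + 46.7 + 36.7 + 51.7 + 37.4 + 53.4 + 36.7) / 8 = 362.70 / 8 = 45.34

θ* = 45.34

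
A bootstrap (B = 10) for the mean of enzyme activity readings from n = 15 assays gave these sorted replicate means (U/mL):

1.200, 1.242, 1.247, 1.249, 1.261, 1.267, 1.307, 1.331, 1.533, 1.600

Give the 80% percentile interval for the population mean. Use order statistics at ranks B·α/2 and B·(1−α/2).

(1.200, 1.533)

α = 0.20; lower rank = 10 × 0.100 = 1; upper rank = 10 × 0.900 = 9.
The 1st smallest replicate is 1.200; the 9th is 1.533.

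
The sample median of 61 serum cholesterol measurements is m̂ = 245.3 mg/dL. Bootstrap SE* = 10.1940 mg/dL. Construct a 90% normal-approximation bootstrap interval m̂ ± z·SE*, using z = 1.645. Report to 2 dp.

(228.53, 262.07)

Margin = 1.645 × 10.1940 = 16.769
Interval: 245.3 ± 16.769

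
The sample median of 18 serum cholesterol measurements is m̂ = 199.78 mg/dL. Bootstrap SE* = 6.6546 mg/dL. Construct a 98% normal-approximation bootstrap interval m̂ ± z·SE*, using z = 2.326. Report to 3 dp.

Margin = 2.326 × 6.6546 = 15.4786
Interval: 199.78 ± 15.4786

(184.301, 215.259)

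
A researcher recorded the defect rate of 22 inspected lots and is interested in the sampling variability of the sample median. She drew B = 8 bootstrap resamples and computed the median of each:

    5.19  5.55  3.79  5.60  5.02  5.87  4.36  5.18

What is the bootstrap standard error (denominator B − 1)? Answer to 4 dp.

SE* = 0.6890

Bootstrap SE is the standard deviation of the 8 replicate medians.
Mean of replicates: (5.19 + 5.55 + 3.79 + 5.60 + 5.02 + 5.87 + 4.36 + 5.18) / 8 = 40.56000 / 8 = 5.07000
Sum of squared deviations: (+0.12000)² + (+0.48000)² + (−1.28000)² + (+0.53000)² + (−0.05000)² + (+0.80000)² + (−0.71000)² + (+0.11000)² = 3.32280
Variance = 3.32280 / 7 = 0.47469
SE* = √0.47469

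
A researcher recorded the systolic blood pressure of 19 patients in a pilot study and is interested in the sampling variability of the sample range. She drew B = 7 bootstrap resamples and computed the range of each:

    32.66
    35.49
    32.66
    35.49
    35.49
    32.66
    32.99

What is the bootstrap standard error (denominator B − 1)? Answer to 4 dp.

SE* = 1.4732

Bootstrap SE is the standard deviation of the 7 replicate ranges.
Mean of replicates: (32.66 + 35.49 + 32.66 + 35.49 + 35.49 + 32.66 + 32.99) / 7 = 237.44000 / 7 = 33.92000
Sum of squared deviations: (−1.26000)² + (+1.57000)² + (−1.26000)² + (+1.57000)² + (+1.57000)² + (−1.26000)² + (−0.93000)² = 13.02240
Variance = 13.02240 / 6 = 2.17040
SE* = √2.17040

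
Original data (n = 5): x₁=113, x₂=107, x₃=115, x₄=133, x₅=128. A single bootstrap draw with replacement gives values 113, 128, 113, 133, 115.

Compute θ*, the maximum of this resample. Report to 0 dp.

Maximum = 133

θ* = 133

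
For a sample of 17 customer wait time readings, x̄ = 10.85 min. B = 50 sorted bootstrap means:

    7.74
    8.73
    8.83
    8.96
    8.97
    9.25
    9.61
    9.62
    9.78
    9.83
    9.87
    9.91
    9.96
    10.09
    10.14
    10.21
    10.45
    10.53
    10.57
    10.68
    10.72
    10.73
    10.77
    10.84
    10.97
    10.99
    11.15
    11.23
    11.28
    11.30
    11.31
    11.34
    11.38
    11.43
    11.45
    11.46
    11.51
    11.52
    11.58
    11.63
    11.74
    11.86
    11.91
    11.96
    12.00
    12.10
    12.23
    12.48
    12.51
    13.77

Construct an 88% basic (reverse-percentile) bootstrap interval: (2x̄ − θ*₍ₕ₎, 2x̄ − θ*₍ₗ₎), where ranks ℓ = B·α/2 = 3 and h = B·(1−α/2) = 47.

(9.47, 12.87)

Percentile endpoints at ranks 3 and 47: θ*₍3₎ = 8.83, θ*₍47₎ = 12.23.
Basic interval reflects these around x̄:
  lower = 2 × 10.85 − 12.23 = 9.47
  upper = 2 × 10.85 − 8.83 = 12.87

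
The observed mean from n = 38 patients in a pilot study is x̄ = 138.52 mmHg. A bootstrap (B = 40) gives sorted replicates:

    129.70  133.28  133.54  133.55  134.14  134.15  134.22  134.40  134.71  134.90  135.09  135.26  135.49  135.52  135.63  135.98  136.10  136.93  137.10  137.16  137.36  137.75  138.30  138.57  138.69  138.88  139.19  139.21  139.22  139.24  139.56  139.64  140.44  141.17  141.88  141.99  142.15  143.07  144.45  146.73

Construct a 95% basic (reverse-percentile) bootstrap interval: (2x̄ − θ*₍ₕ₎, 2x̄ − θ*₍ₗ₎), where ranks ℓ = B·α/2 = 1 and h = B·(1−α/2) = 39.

Percentile endpoints at ranks 1 and 39: θ*₍1₎ = 129.70, θ*₍39₎ = 144.45.
Basic interval reflects these around x̄:
  lower = 2 × 138.52 − 144.45 = 132.59
  upper = 2 × 138.52 − 129.70 = 147.34

(132.59, 147.34)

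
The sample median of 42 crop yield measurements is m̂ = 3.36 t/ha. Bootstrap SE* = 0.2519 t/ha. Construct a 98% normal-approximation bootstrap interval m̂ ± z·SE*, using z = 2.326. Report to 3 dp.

Margin = 2.326 × 0.2519 = 0.5859
Interval: 3.36 ± 0.5859

(2.774, 3.946)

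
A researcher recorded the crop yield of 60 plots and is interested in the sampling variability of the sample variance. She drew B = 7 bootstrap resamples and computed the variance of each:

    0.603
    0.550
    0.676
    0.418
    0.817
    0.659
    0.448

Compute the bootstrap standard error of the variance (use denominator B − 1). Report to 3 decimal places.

Bootstrap SE is the standard deviation of the 7 replicate variances.
Mean of replicates: (0.603 + 0.550 + 0.676 + 0.418 + 0.817 + 0.659 + 0.448) / 7 = 4.17100 / 7 = 0.59586
Sum of squared deviations: (+0.00714)² + (−0.04586)² + (+0.08014)² + (−0.17786)² + (+0.22114)² + (+0.06314)² + (−0.14786)² = 0.11496
Variance = 0.11496 / 6 = 0.01916
SE* = √0.01916

SE* = 0.138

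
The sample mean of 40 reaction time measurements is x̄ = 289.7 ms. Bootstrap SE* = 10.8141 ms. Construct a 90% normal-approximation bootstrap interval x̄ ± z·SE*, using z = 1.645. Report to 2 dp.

Margin = 1.645 × 10.8141 = 17.789
Interval: 289.7 ± 17.789

(271.91, 307.49)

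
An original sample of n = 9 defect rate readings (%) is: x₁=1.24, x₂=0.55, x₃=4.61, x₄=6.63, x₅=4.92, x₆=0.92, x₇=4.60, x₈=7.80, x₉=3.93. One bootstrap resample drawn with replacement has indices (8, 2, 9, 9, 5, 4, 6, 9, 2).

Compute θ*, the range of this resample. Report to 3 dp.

Resample values: 7.80, 0.55, 3.93, 3.93, 4.92, 6.63, 0.92, 3.93, 0.55.
Range = 7.80 − 0.55 = 7.250

θ* = 7.250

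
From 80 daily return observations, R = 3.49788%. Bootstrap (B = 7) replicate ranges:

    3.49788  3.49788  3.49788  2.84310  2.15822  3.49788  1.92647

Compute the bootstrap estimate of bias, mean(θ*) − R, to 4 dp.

bias = −0.5094

mean(θ*) = (3.49788 + 3.49788 + 3.49788 + 2.84310 + 2.15822 + 3.49788 + 1.92647) / 7 = 2.98847
bias = 2.98847 − 3.49788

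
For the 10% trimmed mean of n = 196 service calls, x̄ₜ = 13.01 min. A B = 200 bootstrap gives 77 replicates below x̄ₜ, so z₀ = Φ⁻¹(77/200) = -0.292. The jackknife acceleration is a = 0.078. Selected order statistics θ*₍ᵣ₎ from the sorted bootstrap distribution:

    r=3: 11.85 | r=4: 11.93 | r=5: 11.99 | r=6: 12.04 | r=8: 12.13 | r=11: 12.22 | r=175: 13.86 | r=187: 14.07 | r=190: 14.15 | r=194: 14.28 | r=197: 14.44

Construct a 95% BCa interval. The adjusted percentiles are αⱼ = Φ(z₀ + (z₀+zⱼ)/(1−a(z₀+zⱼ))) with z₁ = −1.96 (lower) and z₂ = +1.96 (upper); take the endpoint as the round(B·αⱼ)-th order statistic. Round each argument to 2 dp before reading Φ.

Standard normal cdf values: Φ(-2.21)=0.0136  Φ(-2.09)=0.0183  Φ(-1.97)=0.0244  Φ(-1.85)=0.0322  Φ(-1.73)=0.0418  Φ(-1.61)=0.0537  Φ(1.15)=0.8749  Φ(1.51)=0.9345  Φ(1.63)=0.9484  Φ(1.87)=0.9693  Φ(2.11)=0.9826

(11.85, 14.15)

Lower: z₀ + z₁ = -0.292 + (-1.960) = -2.252; 1 − a(z₀+z₁) = 1 − (0.078)(-2.252) = 1.1757; argument = -0.292 + (-2.252)/1.1757 = -2.2075 → -2.21.
α₁ = Φ(-2.21) = 0.0136; rank = round(200 × 0.0136) = 3; θ*₍3₎ = 11.85.
Upper: z₀ + z₂ = 1.668; 1 − a(z₀+z₂) = 0.8699; argument = 1.6255 → 1.63; α₂ = 0.9484; rank = 190; θ*₍190₎ = 14.15.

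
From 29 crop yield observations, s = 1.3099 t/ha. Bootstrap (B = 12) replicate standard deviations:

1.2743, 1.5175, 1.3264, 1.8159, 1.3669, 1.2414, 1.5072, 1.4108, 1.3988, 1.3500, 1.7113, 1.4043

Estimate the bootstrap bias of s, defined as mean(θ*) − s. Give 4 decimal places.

bias = +0.1338

mean(θ*) = (1.2743 + 1.5175 + 1.3264 + 1.8159 + 1.3669 + 1.2414 + 1.5072 + 1.4108 + 1.3988 + 1.3500 + 1.7113 + 1.4043) / 12 = 1.44373
bias = 1.44373 − 1.3099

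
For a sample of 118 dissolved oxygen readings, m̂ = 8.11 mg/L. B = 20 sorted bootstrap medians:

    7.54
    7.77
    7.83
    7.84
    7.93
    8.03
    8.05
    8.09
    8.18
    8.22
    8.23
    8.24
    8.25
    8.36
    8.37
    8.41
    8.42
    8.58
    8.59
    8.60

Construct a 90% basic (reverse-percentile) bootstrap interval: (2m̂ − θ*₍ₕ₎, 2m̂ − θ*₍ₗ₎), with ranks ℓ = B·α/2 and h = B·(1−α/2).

Percentile endpoints at ranks 1 and 19: θ*₍1₎ = 7.54, θ*₍19₎ = 8.59.
Basic interval reflects these around m̂:
  lower = 2 × 8.11 − 8.59 = 7.63
  upper = 2 × 8.11 − 7.54 = 8.68

(7.63, 8.68)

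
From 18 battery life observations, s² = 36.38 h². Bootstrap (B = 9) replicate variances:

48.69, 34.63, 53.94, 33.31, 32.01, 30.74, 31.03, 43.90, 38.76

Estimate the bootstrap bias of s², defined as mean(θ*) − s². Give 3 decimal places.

bias = +2.177

mean(θ*) = (48.69 + 34.63 + 53.94 + 33.31 + 32.01 + 30.74 + 31.03 + 43.90 + 38.76) / 9 = 38.5567
bias = 38.5567 − 36.38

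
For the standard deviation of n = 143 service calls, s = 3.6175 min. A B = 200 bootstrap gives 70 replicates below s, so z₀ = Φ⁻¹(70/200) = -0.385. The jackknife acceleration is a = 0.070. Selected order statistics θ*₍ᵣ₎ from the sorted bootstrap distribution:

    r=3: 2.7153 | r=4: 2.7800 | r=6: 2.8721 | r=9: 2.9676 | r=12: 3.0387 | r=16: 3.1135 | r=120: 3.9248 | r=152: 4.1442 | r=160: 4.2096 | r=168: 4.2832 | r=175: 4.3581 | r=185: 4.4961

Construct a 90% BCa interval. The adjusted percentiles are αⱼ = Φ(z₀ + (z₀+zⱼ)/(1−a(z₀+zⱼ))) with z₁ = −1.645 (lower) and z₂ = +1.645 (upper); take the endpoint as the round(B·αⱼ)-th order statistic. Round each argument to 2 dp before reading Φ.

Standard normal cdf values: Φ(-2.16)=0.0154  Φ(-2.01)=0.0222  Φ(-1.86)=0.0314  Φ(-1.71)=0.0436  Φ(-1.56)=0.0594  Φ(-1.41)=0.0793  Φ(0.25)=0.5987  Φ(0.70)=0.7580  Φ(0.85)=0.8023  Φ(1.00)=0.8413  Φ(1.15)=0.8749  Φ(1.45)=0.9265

Lower: z₀ + z₁ = -0.385 + (-1.645) = -2.030; 1 − a(z₀+z₁) = 1 − (0.070)(-2.030) = 1.1421; argument = -0.385 + (-2.030)/1.1421 = -2.1624 → -2.16.
α₁ = Φ(-2.16) = 0.0154; rank = round(200 × 0.0154) = 3; θ*₍3₎ = 2.7153.
Upper: z₀ + z₂ = 1.260; 1 − a(z₀+z₂) = 0.9118; argument = 0.9969 → 1.00; α₂ = 0.8413; rank = 168; θ*₍168₎ = 4.2832.

(2.7153, 4.2832)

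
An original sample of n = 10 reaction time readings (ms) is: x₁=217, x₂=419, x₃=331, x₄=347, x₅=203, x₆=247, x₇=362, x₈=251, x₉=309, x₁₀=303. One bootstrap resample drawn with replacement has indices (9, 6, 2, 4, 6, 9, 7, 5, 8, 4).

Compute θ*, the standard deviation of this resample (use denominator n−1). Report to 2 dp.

Resample values: 309, 247, 419, 347, 247, 309, 362, 203, 251, 347.
Mean = 304.1000; sum of squared deviations = 39844.9000
s² = 39844.9000 / 9 = 4427.2111
s = √4427.2111 = 66.54

θ* = 66.54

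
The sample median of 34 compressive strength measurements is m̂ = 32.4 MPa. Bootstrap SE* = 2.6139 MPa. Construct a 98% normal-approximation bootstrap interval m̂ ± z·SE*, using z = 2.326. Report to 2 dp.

(26.32, 38.48)

Margin = 2.326 × 2.6139 = 6.080
Interval: 32.4 ± 6.080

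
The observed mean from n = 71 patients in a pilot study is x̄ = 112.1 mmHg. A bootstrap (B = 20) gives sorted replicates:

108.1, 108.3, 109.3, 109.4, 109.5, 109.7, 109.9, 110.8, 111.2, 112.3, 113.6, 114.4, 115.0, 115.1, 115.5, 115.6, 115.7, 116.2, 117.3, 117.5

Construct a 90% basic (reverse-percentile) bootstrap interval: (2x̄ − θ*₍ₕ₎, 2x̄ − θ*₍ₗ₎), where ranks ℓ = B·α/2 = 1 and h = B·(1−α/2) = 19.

Percentile endpoints at ranks 1 and 19: θ*₍1₎ = 108.1, θ*₍19₎ = 117.3.
Basic interval reflects these around x̄:
  lower = 2 × 112.1 − 117.3 = 106.9
  upper = 2 × 112.1 − 108.1 = 116.1

(106.9, 116.1)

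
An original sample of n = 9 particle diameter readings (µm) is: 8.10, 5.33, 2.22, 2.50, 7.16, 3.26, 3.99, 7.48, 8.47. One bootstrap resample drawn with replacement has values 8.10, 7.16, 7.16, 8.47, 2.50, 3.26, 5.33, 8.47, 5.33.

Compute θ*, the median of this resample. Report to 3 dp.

θ* = 7.160

Sorted: 2.50, 3.26, 5.33, 5.33, 7.16, 7.16, 8.10, 8.47, 8.47
Median = middle value = 7.160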